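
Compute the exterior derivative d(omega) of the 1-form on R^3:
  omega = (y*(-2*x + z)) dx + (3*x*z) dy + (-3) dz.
d(omega) = (2*x + 2*z) dx ∧ dy + (-y) dx ∧ dz + (-3*x) dy ∧ dz

For a 1-form omega = sum_i f_i dx_i, the exterior derivative is
  d(omega) = sum_{i < j} (∂f_j/∂x_i - ∂f_i/∂x_j) dx_i ∧ dx_j.
  coefficient of dx ∧ dy: ∂f_2/∂x - ∂f_1/∂y = ∂(3*x*z)/∂x - ∂(y*(-2*x + z))/∂y = 2*x + 2*z
  coefficient of dx ∧ dz: ∂f_3/∂x - ∂f_1/∂z = ∂(-3)/∂x - ∂(y*(-2*x + z))/∂z = -y
  coefficient of dy ∧ dz: ∂f_3/∂y - ∂f_2/∂z = ∂(-3)/∂y - ∂(3*x*z)/∂z = -3*x
Assembling: d(omega) = (2*x + 2*z) dx ∧ dy + (-y) dx ∧ dz + (-3*x) dy ∧ dz.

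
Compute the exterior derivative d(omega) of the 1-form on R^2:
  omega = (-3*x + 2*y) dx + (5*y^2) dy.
d(omega) = (-2) dx ∧ dy

For a 1-form omega = sum_i f_i dx_i, the exterior derivative is
  d(omega) = sum_{i < j} (∂f_j/∂x_i - ∂f_i/∂x_j) dx_i ∧ dx_j.
  coefficient of dx ∧ dy: ∂f_2/∂x - ∂f_1/∂y = ∂(5*y^2)/∂x - ∂(-3*x + 2*y)/∂y = -2
Assembling: d(omega) = (-2) dx ∧ dy.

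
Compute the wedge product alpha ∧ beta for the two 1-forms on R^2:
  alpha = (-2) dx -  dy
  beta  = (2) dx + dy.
alpha ∧ beta = 0

Distribute the wedge, using dx_i ∧ dx_j = -dx_j ∧ dx_i and dx_i ∧ dx_i = 0. For each pair (i, j) with i < j, the coefficient of dx_i ∧ dx_j in alpha ∧ beta is (alpha_i * beta_j - alpha_j * beta_i). Collecting: alpha ∧ beta = 0.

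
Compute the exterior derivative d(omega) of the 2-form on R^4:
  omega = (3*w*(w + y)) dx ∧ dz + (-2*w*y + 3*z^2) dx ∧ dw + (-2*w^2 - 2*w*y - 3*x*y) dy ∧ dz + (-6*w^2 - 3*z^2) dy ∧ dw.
d(omega) = (-3*w - 3*y) dx ∧ dy ∧ dz + (6*w + 3*y - 6*z) dx ∧ dz ∧ dw + (2*w) dx ∧ dy ∧ dw + (-4*w - 2*y + 6*z) dy ∧ dz ∧ dw

For a 2-form omega = sum_{i<j} g_{ij} dx_i ∧ dx_j, the exterior derivative is
  d(omega) = sum_{i<j} d(g_{ij}) ∧ dx_i ∧ dx_j = sum_{i<j, k} (∂g_{ij}/∂x_k) dx_k ∧ dx_i ∧ dx_j.
Expand each term, using dx_k ∧ dx_i ∧ dx_j = sgn(permutation) dx_{(a)} ∧ dx_{(b)} ∧ dx_{(c)} with (a < b < c) sorted:
  d(3*w*(w + y)) includes (∂/∂y)(3*w*(w + y)) dy = (3*w) dy, which multiplied by dx ∧ dz gives (-3*w) dx ∧ dy ∧ dz
  d(3*w*(w + y)) includes (∂/∂w)(3*w*(w + y)) dw = (6*w + 3*y) dw, which multiplied by dx ∧ dz gives (6*w + 3*y) dx ∧ dz ∧ dw
  d(-2*w*y + 3*z^2) includes (∂/∂y)(-2*w*y + 3*z^2) dy = (-2*w) dy, which multiplied by dx ∧ dw gives (2*w) dx ∧ dy ∧ dw
  d(-2*w*y + 3*z^2) includes (∂/∂z)(-2*w*y + 3*z^2) dz = (6*z) dz, which multiplied by dx ∧ dw gives (-6*z) dx ∧ dz ∧ dw
  d(-2*w^2 - 2*w*y - 3*x*y) includes (∂/∂x)(-2*w^2 - 2*w*y - 3*x*y) dx = (-3*y) dx, which multiplied by dy ∧ dz gives (-3*y) dx ∧ dy ∧ dz
  d(-2*w^2 - 2*w*y - 3*x*y) includes (∂/∂w)(-2*w^2 - 2*w*y - 3*x*y) dw = (-4*w - 2*y) dw, which multiplied by dy ∧ dz gives (-4*w - 2*y) dy ∧ dz ∧ dw
  d(-6*w^2 - 3*z^2) includes (∂/∂z)(-6*w^2 - 3*z^2) dz = (-6*z) dz, which multiplied by dy ∧ dw gives (6*z) dy ∧ dz ∧ dw
Collecting like 3-forms: d(omega) = (-3*w - 3*y) dx ∧ dy ∧ dz + (6*w + 3*y - 6*z) dx ∧ dz ∧ dw + (2*w) dx ∧ dy ∧ dw + (-4*w - 2*y + 6*z) dy ∧ dz ∧ dw.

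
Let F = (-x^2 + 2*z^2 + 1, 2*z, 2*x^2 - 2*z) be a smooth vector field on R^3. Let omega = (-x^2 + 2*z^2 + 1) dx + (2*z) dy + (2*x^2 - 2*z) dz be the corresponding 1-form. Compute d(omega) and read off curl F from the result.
d(omega) = (-2) dy ∧ dz + (-4*x + 4*z) dz ∧ dx + (0) dx ∧ dy; curl F = (-2, -4*x + 4*z, 0)

d omega = sum_{i<j} (∂f_j/∂x_i - ∂f_i/∂x_j) dx_i ∧ dx_j. Under the identification (dy ∧ dz, dz ∧ dx, dx ∧ dy) ↔ (e_x, e_y, e_z), the coefficients are exactly the components of curl F. Compute:
  ∂R/∂y - ∂Q/∂z = (0) - (2) = -2
  ∂P/∂z - ∂R/∂x = (4*z) - (4*x) = -4*x + 4*z
  ∂Q/∂x - ∂P/∂y = (0) - (0) = 0.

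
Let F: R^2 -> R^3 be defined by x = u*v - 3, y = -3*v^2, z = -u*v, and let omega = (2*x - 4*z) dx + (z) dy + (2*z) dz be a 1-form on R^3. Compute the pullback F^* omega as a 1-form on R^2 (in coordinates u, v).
F^* omega = (2*v*(4*u*v - 3)) du + (2*u*(4*u*v + 3*v^2 - 3)) dv

Using F^*(f dg) = (f ∘ F) d(g ∘ F), substitute each coordinate x_i by F_i(u, v) in f_i, and replace dx_i by d F_i = (∂F_i/∂u) du + (∂F_i/∂v) dv.
  For the x component: f_1(F) = 6*u*v - 6; d F_1 = (v) du + (u) dv
  For the y component: f_2(F) = -u*v; d F_2 = (0) du + (-6*v) dv
  For the z component: f_3(F) = -2*u*v; d F_3 = (-v) du + (-u) dv
Combining and collecting du, dv coefficients:
  coeff of du: 2*v*(4*u*v - 3)
  coeff of dv: 2*u*(4*u*v + 3*v^2 - 3)
F^* omega = (2*v*(4*u*v - 3)) du + (2*u*(4*u*v + 3*v^2 - 3)) dv.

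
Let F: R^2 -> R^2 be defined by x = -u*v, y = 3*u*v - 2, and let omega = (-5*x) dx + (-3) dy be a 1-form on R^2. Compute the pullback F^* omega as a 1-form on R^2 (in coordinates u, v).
F^* omega = (v*(-5*u*v - 9)) du + (u*(-5*u*v - 9)) dv

Using F^*(f dg) = (f ∘ F) d(g ∘ F), substitute each coordinate x_i by F_i(u, v) in f_i, and replace dx_i by d F_i = (∂F_i/∂u) du + (∂F_i/∂v) dv.
  For the x component: f_1(F) = 5*u*v; d F_1 = (-v) du + (-u) dv
  For the y component: f_2(F) = -3; d F_2 = (3*v) du + (3*u) dv
Combining and collecting du, dv coefficients:
  coeff of du: v*(-5*u*v - 9)
  coeff of dv: u*(-5*u*v - 9)
F^* omega = (v*(-5*u*v - 9)) du + (u*(-5*u*v - 9)) dv.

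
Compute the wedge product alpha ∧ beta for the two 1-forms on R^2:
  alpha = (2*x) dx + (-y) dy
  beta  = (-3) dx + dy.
alpha ∧ beta = (2*x - 3*y) dx ∧ dy

Distribute the wedge, using dx_i ∧ dx_j = -dx_j ∧ dx_i and dx_i ∧ dx_i = 0. For each pair (i, j) with i < j, the coefficient of dx_i ∧ dx_j in alpha ∧ beta is (alpha_i * beta_j - alpha_j * beta_i). Collecting: alpha ∧ beta = (2*x - 3*y) dx ∧ dy.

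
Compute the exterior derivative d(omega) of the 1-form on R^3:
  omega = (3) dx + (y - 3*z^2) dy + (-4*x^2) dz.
d(omega) = (-8*x) dx ∧ dz + (6*z) dy ∧ dz

For a 1-form omega = sum_i f_i dx_i, the exterior derivative is
  d(omega) = sum_{i < j} (∂f_j/∂x_i - ∂f_i/∂x_j) dx_i ∧ dx_j.
  coefficient of dx ∧ dz: ∂f_3/∂x - ∂f_1/∂z = ∂(-4*x^2)/∂x - ∂(3)/∂z = -8*x
  coefficient of dy ∧ dz: ∂f_3/∂y - ∂f_2/∂z = ∂(-4*x^2)/∂y - ∂(y - 3*z^2)/∂z = 6*z
Assembling: d(omega) = (-8*x) dx ∧ dz + (6*z) dy ∧ dz.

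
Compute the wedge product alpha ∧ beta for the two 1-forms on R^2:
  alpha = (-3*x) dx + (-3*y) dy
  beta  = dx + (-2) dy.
alpha ∧ beta = (6*x + 3*y) dx ∧ dy

Distribute the wedge, using dx_i ∧ dx_j = -dx_j ∧ dx_i and dx_i ∧ dx_i = 0. For each pair (i, j) with i < j, the coefficient of dx_i ∧ dx_j in alpha ∧ beta is (alpha_i * beta_j - alpha_j * beta_i). Collecting: alpha ∧ beta = (6*x + 3*y) dx ∧ dy.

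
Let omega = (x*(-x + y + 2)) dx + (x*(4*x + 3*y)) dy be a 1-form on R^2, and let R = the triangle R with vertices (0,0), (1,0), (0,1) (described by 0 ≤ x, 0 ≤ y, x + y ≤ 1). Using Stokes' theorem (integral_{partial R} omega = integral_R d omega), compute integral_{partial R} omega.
integral_(partial R) omega = 5/3

Stokes: integral_partial_R omega = integral_R d omega with d omega = (∂Q/∂x - ∂P/∂y) dx ∧ dy.
  ∂Q/∂x = 8*x + 3*y
  ∂P/∂y = x
  integrand = ∂Q/∂x - ∂P/∂y = 7*x + 3*y.
Integrating over R: integral_0^1 integral_0^{1-x} (7*x + 3*y) dy dx = 5/3.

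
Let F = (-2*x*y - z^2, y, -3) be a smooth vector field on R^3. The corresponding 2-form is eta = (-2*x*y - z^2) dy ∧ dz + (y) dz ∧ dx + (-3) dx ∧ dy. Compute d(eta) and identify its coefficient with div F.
d(eta) = (1 - 2*y) dx ∧ dy ∧ dz; div F = 1 - 2*y

For a 2-form in R^3 of the form above, applying d gives a 3-form with coefficient ∂P/∂x + ∂Q/∂y + ∂R/∂z:
  ∂P/∂x = -2*y
  ∂Q/∂y = 1
  ∂R/∂z = 0
Sum = 1 - 2*y, which is exactly div F.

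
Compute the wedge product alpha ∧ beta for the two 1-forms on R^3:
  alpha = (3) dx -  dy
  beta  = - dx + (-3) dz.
alpha ∧ beta = (-9) dx ∧ dz + (-1) dx ∧ dy + (3) dy ∧ dz

Distribute the wedge, using dx_i ∧ dx_j = -dx_j ∧ dx_i and dx_i ∧ dx_i = 0. For each pair (i, j) with i < j, the coefficient of dx_i ∧ dx_j in alpha ∧ beta is (alpha_i * beta_j - alpha_j * beta_i). Collecting: alpha ∧ beta = (-9) dx ∧ dz + (-1) dx ∧ dy + (3) dy ∧ dz.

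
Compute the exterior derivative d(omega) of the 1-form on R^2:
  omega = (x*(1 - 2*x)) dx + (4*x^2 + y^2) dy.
d(omega) = (8*x) dx ∧ dy

For a 1-form omega = sum_i f_i dx_i, the exterior derivative is
  d(omega) = sum_{i < j} (∂f_j/∂x_i - ∂f_i/∂x_j) dx_i ∧ dx_j.
  coefficient of dx ∧ dy: ∂f_2/∂x - ∂f_1/∂y = ∂(4*x^2 + y^2)/∂x - ∂(x*(1 - 2*x))/∂y = 8*x
Assembling: d(omega) = (8*x) dx ∧ dy.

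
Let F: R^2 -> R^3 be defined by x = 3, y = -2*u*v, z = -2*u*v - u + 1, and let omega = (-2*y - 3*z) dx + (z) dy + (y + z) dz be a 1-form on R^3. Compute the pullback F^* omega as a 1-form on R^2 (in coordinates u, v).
F^* omega = (12*u*v^2 + 8*u*v + u - 4*v - 1) du + (4*u*(3*u*v + u - 1)) dv

Using F^*(f dg) = (f ∘ F) d(g ∘ F), substitute each coordinate x_i by F_i(u, v) in f_i, and replace dx_i by d F_i = (∂F_i/∂u) du + (∂F_i/∂v) dv.
  For the x component: f_1(F) = 10*u*v + 3*u - 3; d F_1 = (0) du + (0) dv
  For the y component: f_2(F) = -2*u*v - u + 1; d F_2 = (-2*v) du + (-2*u) dv
  For the z component: f_3(F) = -4*u*v - u + 1; d F_3 = (-2*v - 1) du + (-2*u) dv
Combining and collecting du, dv coefficients:
  coeff of du: 12*u*v^2 + 8*u*v + u - 4*v - 1
  coeff of dv: 4*u*(3*u*v + u - 1)
F^* omega = (12*u*v^2 + 8*u*v + u - 4*v - 1) du + (4*u*(3*u*v + u - 1)) dv.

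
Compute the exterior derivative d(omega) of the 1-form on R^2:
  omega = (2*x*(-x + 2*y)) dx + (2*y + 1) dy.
d(omega) = (-4*x) dx ∧ dy

For a 1-form omega = sum_i f_i dx_i, the exterior derivative is
  d(omega) = sum_{i < j} (∂f_j/∂x_i - ∂f_i/∂x_j) dx_i ∧ dx_j.
  coefficient of dx ∧ dy: ∂f_2/∂x - ∂f_1/∂y = ∂(2*y + 1)/∂x - ∂(2*x*(-x + 2*y))/∂y = -4*x
Assembling: d(omega) = (-4*x) dx ∧ dy.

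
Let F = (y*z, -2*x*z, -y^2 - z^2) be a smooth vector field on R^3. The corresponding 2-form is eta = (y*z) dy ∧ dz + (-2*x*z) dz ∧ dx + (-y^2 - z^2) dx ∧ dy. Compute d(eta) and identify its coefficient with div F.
d(eta) = (-2*z) dx ∧ dy ∧ dz; div F = -2*z

For a 2-form in R^3 of the form above, applying d gives a 3-form with coefficient ∂P/∂x + ∂Q/∂y + ∂R/∂z:
  ∂P/∂x = 0
  ∂Q/∂y = 0
  ∂R/∂z = -2*z
Sum = -2*z, which is exactly div F.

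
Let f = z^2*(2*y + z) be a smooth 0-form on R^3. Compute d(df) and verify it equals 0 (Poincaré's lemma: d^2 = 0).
d(df) = 0

Step 1: df = sum_i (∂f/∂x_i) dx_i = (0) dx + (2*z^2) dy + (z*(4*y + 3*z)) dz.
Step 2: Apply d again. Using the 1-form formula, the coefficient of dx ∧ dy in d(df) is ∂^2 f/∂x ∂y - ∂^2 f/∂y ∂x = (0) - (0) = 0 (equality of mixed partials for smooth f).
Similarly for dx ∧ dz and dy ∧ dz — all coefficients vanish. So d(df) = 0.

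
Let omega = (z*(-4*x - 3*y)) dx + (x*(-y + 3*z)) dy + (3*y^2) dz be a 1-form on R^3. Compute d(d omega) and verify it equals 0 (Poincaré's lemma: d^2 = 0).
d(d omega) = 0

Step 1: d omega = sum_{i<j} (∂f_j/∂x_i - ∂f_i/∂x_j) dx_i ∧ dx_j:
  coeff of dx ∧ dy: -y + 6*z
  coeff of dx ∧ dz: 4*x + 3*y
  coeff of dy ∧ dz: -3*x + 6*y
Step 2: Apply d again to each 2-form coefficient. The only possible 3-form in R^3 is dx ∧ dy ∧ dz, with coefficient
  ∂(coeff of dy∧dz)/∂x - ∂(coeff of dx∧dz)/∂y + ∂(coeff of dx∧dy)/∂z
  = ∂/∂x (-3*x + 6*y) - ∂/∂y (4*x + 3*y) + ∂/∂z (-y + 6*z).
Each of these terms simplifies to sums of mixed partials that cancel in pairs. The result is 0 (by equality of mixed partials for smooth functions — Schwarz / Clairaut).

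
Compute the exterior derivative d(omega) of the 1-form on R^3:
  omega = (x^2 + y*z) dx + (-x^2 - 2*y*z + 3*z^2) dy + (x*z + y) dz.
d(omega) = (-2*x - z) dx ∧ dy + (-y + z) dx ∧ dz + (2*y - 6*z + 1) dy ∧ dz

For a 1-form omega = sum_i f_i dx_i, the exterior derivative is
  d(omega) = sum_{i < j} (∂f_j/∂x_i - ∂f_i/∂x_j) dx_i ∧ dx_j.
  coefficient of dx ∧ dy: ∂f_2/∂x - ∂f_1/∂y = ∂(-x^2 - 2*y*z + 3*z^2)/∂x - ∂(x^2 + y*z)/∂y = -2*x - z
  coefficient of dx ∧ dz: ∂f_3/∂x - ∂f_1/∂z = ∂(x*z + y)/∂x - ∂(x^2 + y*z)/∂z = -y + z
  coefficient of dy ∧ dz: ∂f_3/∂y - ∂f_2/∂z = ∂(x*z + y)/∂y - ∂(-x^2 - 2*y*z + 3*z^2)/∂z = 2*y - 6*z + 1
Assembling: d(omega) = (-2*x - z) dx ∧ dy + (-y + z) dx ∧ dz + (2*y - 6*z + 1) dy ∧ dz.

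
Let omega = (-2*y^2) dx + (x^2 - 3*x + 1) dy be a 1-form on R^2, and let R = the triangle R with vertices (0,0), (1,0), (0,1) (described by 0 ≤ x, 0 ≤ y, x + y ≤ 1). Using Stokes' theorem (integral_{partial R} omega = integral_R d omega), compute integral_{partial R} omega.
integral_(partial R) omega = -1/2

Stokes: integral_partial_R omega = integral_R d omega with d omega = (∂Q/∂x - ∂P/∂y) dx ∧ dy.
  ∂Q/∂x = 2*x - 3
  ∂P/∂y = -4*y
  integrand = ∂Q/∂x - ∂P/∂y = 2*x + 4*y - 3.
Integrating over R: integral_0^1 integral_0^{1-x} (2*x + 4*y - 3) dy dx = -1/2.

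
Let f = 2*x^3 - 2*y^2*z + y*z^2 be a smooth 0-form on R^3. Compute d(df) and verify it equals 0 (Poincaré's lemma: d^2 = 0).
d(df) = 0

Step 1: df = sum_i (∂f/∂x_i) dx_i = (6*x^2) dx + (z*(-4*y + z)) dy + (2*y*(-y + z)) dz.
Step 2: Apply d again. Using the 1-form formula, the coefficient of dx ∧ dy in d(df) is ∂^2 f/∂x ∂y - ∂^2 f/∂y ∂x = (0) - (0) = 0 (equality of mixed partials for smooth f).
Similarly for dx ∧ dz and dy ∧ dz — all coefficients vanish. So d(df) = 0.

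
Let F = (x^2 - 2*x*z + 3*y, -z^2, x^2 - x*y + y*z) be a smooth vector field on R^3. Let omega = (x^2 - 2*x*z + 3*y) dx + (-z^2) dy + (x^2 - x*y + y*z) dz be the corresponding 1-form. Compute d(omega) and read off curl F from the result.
d(omega) = (-x + 3*z) dy ∧ dz + (-4*x + y) dz ∧ dx + (-3) dx ∧ dy; curl F = (-x + 3*z, -4*x + y, -3)

d omega = sum_{i<j} (∂f_j/∂x_i - ∂f_i/∂x_j) dx_i ∧ dx_j. Under the identification (dy ∧ dz, dz ∧ dx, dx ∧ dy) ↔ (e_x, e_y, e_z), the coefficients are exactly the components of curl F. Compute:
  ∂R/∂y - ∂Q/∂z = (-x + z) - (-2*z) = -x + 3*z
  ∂P/∂z - ∂R/∂x = (-2*x) - (2*x - y) = -4*x + y
  ∂Q/∂x - ∂P/∂y = (0) - (3) = -3.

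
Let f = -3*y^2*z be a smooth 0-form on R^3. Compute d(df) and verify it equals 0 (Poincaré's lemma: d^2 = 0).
d(df) = 0

Step 1: df = sum_i (∂f/∂x_i) dx_i = (0) dx + (-6*y*z) dy + (-3*y^2) dz.
Step 2: Apply d again. Using the 1-form formula, the coefficient of dx ∧ dy in d(df) is ∂^2 f/∂x ∂y - ∂^2 f/∂y ∂x = (0) - (0) = 0 (equality of mixed partials for smooth f).
Similarly for dx ∧ dz and dy ∧ dz — all coefficients vanish. So d(df) = 0.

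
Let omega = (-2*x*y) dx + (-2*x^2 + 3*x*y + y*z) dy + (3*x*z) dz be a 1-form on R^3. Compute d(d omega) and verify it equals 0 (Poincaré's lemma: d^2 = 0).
d(d omega) = 0

Step 1: d omega = sum_{i<j} (∂f_j/∂x_i - ∂f_i/∂x_j) dx_i ∧ dx_j:
  coeff of dx ∧ dy: -2*x + 3*y
  coeff of dx ∧ dz: 3*z
  coeff of dy ∧ dz: -y
Step 2: Apply d again to each 2-form coefficient. The only possible 3-form in R^3 is dx ∧ dy ∧ dz, with coefficient
  ∂(coeff of dy∧dz)/∂x - ∂(coeff of dx∧dz)/∂y + ∂(coeff of dx∧dy)/∂z
  = ∂/∂x (-y) - ∂/∂y (3*z) + ∂/∂z (-2*x + 3*y).
Each of these terms simplifies to sums of mixed partials that cancel in pairs. The result is 0 (by equality of mixed partials for smooth functions — Schwarz / Clairaut).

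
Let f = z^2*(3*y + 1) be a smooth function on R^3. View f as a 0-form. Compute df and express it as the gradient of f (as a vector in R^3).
df = (0) dx + (3*z^2) dy + (2*z*(3*y + 1)) dz; grad f = (0, 3*z^2, 2*z*(3*y + 1))

For a 0-form f, d f = (∂f/∂x) dx + (∂f/∂y) dy + (∂f/∂z) dz. The components of the vector representation are exactly the entries of grad f in Cartesian coordinates:
  ∂f/∂x = 0
  ∂f/∂y = 3*z^2
  ∂f/∂z = 2*z*(3*y + 1).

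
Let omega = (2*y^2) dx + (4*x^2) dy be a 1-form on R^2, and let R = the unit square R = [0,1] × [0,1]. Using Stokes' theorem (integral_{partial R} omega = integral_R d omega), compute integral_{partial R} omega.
integral_(partial R) omega = 2

Stokes: integral_partial_R omega = integral_R d omega with d omega = (∂Q/∂x - ∂P/∂y) dx ∧ dy.
  ∂Q/∂x = 8*x
  ∂P/∂y = 4*y
  integrand = ∂Q/∂x - ∂P/∂y = 8*x - 4*y.
Integrating over R: integral_0^1 integral_0^1 (8*x - 4*y) dx dy = 2.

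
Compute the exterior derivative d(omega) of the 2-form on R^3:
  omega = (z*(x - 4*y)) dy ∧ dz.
d(omega) = (z) dx ∧ dy ∧ dz

For a 2-form omega = sum_{i<j} g_{ij} dx_i ∧ dx_j, the exterior derivative is
  d(omega) = sum_{i<j} d(g_{ij}) ∧ dx_i ∧ dx_j = sum_{i<j, k} (∂g_{ij}/∂x_k) dx_k ∧ dx_i ∧ dx_j.
Expand each term, using dx_k ∧ dx_i ∧ dx_j = sgn(permutation) dx_{(a)} ∧ dx_{(b)} ∧ dx_{(c)} with (a < b < c) sorted:
  d(z*(x - 4*y)) includes (∂/∂x)(z*(x - 4*y)) dx = (z) dx, which multiplied by dy ∧ dz gives (z) dx ∧ dy ∧ dz
Collecting like 3-forms: d(omega) = (z) dx ∧ dy ∧ dz.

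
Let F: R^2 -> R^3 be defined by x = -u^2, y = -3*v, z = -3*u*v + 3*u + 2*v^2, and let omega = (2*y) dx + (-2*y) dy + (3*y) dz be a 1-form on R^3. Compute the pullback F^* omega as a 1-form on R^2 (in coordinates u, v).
F^* omega = (3*v*(4*u + 9*v - 9)) du + (9*v*(3*u - 4*v - 2)) dv

Using F^*(f dg) = (f ∘ F) d(g ∘ F), substitute each coordinate x_i by F_i(u, v) in f_i, and replace dx_i by d F_i = (∂F_i/∂u) du + (∂F_i/∂v) dv.
  For the x component: f_1(F) = -6*v; d F_1 = (-2*u) du + (0) dv
  For the y component: f_2(F) = 6*v; d F_2 = (0) du + (-3) dv
  For the z component: f_3(F) = -9*v; d F_3 = (3 - 3*v) du + (-3*u + 4*v) dv
Combining and collecting du, dv coefficients:
  coeff of du: 3*v*(4*u + 9*v - 9)
  coeff of dv: 9*v*(3*u - 4*v - 2)
F^* omega = (3*v*(4*u + 9*v - 9)) du + (9*v*(3*u - 4*v - 2)) dv.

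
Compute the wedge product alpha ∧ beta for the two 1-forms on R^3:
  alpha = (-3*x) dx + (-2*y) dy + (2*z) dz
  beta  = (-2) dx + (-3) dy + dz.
alpha ∧ beta = (9*x - 4*y) dx ∧ dy + (-3*x + 4*z) dx ∧ dz + (-2*y + 6*z) dy ∧ dz

Distribute the wedge, using dx_i ∧ dx_j = -dx_j ∧ dx_i and dx_i ∧ dx_i = 0. For each pair (i, j) with i < j, the coefficient of dx_i ∧ dx_j in alpha ∧ beta is (alpha_i * beta_j - alpha_j * beta_i). Collecting: alpha ∧ beta = (9*x - 4*y) dx ∧ dy + (-3*x + 4*z) dx ∧ dz + (-2*y + 6*z) dy ∧ dz.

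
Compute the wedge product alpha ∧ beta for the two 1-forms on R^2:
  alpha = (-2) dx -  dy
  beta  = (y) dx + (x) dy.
alpha ∧ beta = (-2*x + y) dx ∧ dy

Distribute the wedge, using dx_i ∧ dx_j = -dx_j ∧ dx_i and dx_i ∧ dx_i = 0. For each pair (i, j) with i < j, the coefficient of dx_i ∧ dx_j in alpha ∧ beta is (alpha_i * beta_j - alpha_j * beta_i). Collecting: alpha ∧ beta = (-2*x + y) dx ∧ dy.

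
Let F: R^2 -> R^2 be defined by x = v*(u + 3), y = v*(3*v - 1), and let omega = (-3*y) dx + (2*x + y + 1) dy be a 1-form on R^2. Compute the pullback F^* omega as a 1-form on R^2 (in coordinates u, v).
F^* omega = (v^2*(3 - 9*v)) du + (3*u*v^2 + u*v + 18*v^3 + 10*v - 1) dv

Using F^*(f dg) = (f ∘ F) d(g ∘ F), substitute each coordinate x_i by F_i(u, v) in f_i, and replace dx_i by d F_i = (∂F_i/∂u) du + (∂F_i/∂v) dv.
  For the x component: f_1(F) = 3*v*(1 - 3*v); d F_1 = (v) du + (u + 3) dv
  For the y component: f_2(F) = 2*u*v + 3*v^2 + 5*v + 1; d F_2 = (0) du + (6*v - 1) dv
Combining and collecting du, dv coefficients:
  coeff of du: v^2*(3 - 9*v)
  coeff of dv: 3*u*v^2 + u*v + 18*v^3 + 10*v - 1
F^* omega = (v^2*(3 - 9*v)) du + (3*u*v^2 + u*v + 18*v^3 + 10*v - 1) dv.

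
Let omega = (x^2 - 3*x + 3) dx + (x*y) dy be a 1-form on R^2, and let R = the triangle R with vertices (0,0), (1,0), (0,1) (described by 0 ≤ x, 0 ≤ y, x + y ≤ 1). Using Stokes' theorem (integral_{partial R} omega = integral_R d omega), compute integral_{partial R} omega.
integral_(partial R) omega = 1/6

Stokes: integral_partial_R omega = integral_R d omega with d omega = (∂Q/∂x - ∂P/∂y) dx ∧ dy.
  ∂Q/∂x = y
  ∂P/∂y = 0
  integrand = ∂Q/∂x - ∂P/∂y = y.
Integrating over R: integral_0^1 integral_0^{1-x} (y) dy dx = 1/6.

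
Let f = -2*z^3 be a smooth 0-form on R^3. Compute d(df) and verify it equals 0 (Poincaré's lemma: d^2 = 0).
d(df) = 0

Step 1: df = sum_i (∂f/∂x_i) dx_i = (0) dx + (0) dy + (-6*z^2) dz.
Step 2: Apply d again. Using the 1-form formula, the coefficient of dx ∧ dy in d(df) is ∂^2 f/∂x ∂y - ∂^2 f/∂y ∂x = (0) - (0) = 0 (equality of mixed partials for smooth f).
Similarly for dx ∧ dz and dy ∧ dz — all coefficients vanish. So d(df) = 0.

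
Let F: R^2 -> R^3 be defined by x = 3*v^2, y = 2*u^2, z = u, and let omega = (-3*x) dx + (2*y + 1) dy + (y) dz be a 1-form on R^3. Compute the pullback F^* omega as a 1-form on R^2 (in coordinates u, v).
F^* omega = (2*u*(8*u^2 + u + 2)) du + (-54*v^3) dv

Using F^*(f dg) = (f ∘ F) d(g ∘ F), substitute each coordinate x_i by F_i(u, v) in f_i, and replace dx_i by d F_i = (∂F_i/∂u) du + (∂F_i/∂v) dv.
  For the x component: f_1(F) = -9*v^2; d F_1 = (0) du + (6*v) dv
  For the y component: f_2(F) = 4*u^2 + 1; d F_2 = (4*u) du + (0) dv
  For the z component: f_3(F) = 2*u^2; d F_3 = (1) du + (0) dv
Combining and collecting du, dv coefficients:
  coeff of du: 2*u*(8*u^2 + u + 2)
  coeff of dv: -54*v^3
F^* omega = (2*u*(8*u^2 + u + 2)) du + (-54*v^3) dv.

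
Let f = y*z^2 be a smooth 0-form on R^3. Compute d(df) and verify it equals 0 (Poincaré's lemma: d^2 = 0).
d(df) = 0

Step 1: df = sum_i (∂f/∂x_i) dx_i = (0) dx + (z^2) dy + (2*y*z) dz.
Step 2: Apply d again. Using the 1-form formula, the coefficient of dx ∧ dy in d(df) is ∂^2 f/∂x ∂y - ∂^2 f/∂y ∂x = (0) - (0) = 0 (equality of mixed partials for smooth f).
Similarly for dx ∧ dz and dy ∧ dz — all coefficients vanish. So d(df) = 0.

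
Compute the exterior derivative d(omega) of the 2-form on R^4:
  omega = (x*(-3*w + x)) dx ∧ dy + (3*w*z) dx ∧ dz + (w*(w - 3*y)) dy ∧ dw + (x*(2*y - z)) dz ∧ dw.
d(omega) = (-3*x) dx ∧ dy ∧ dw + (2*y + 2*z) dx ∧ dz ∧ dw + (2*x) dy ∧ dz ∧ dw

For a 2-form omega = sum_{i<j} g_{ij} dx_i ∧ dx_j, the exterior derivative is
  d(omega) = sum_{i<j} d(g_{ij}) ∧ dx_i ∧ dx_j = sum_{i<j, k} (∂g_{ij}/∂x_k) dx_k ∧ dx_i ∧ dx_j.
Expand each term, using dx_k ∧ dx_i ∧ dx_j = sgn(permutation) dx_{(a)} ∧ dx_{(b)} ∧ dx_{(c)} with (a < b < c) sorted:
  d(x*(-3*w + x)) includes (∂/∂w)(x*(-3*w + x)) dw = (-3*x) dw, which multiplied by dx ∧ dy gives (-3*x) dx ∧ dy ∧ dw
  d(3*w*z) includes (∂/∂w)(3*w*z) dw = (3*z) dw, which multiplied by dx ∧ dz gives (3*z) dx ∧ dz ∧ dw
  d(x*(2*y - z)) includes (∂/∂x)(x*(2*y - z)) dx = (2*y - z) dx, which multiplied by dz ∧ dw gives (2*y - z) dx ∧ dz ∧ dw
  d(x*(2*y - z)) includes (∂/∂y)(x*(2*y - z)) dy = (2*x) dy, which multiplied by dz ∧ dw gives (2*x) dy ∧ dz ∧ dw
Collecting like 3-forms: d(omega) = (-3*x) dx ∧ dy ∧ dw + (2*y + 2*z) dx ∧ dz ∧ dw + (2*x) dy ∧ dz ∧ dw.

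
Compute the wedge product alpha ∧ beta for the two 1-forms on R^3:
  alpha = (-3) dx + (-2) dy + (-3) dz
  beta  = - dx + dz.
alpha ∧ beta = (-6) dx ∧ dz + (-2) dx ∧ dy + (-2) dy ∧ dz

Distribute the wedge, using dx_i ∧ dx_j = -dx_j ∧ dx_i and dx_i ∧ dx_i = 0. For each pair (i, j) with i < j, the coefficient of dx_i ∧ dx_j in alpha ∧ beta is (alpha_i * beta_j - alpha_j * beta_i). Collecting: alpha ∧ beta = (-6) dx ∧ dz + (-2) dx ∧ dy + (-2) dy ∧ dz.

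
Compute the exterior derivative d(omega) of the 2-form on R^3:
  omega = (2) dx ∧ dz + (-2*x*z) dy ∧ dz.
d(omega) = (-2*z) dx ∧ dy ∧ dz

For a 2-form omega = sum_{i<j} g_{ij} dx_i ∧ dx_j, the exterior derivative is
  d(omega) = sum_{i<j} d(g_{ij}) ∧ dx_i ∧ dx_j = sum_{i<j, k} (∂g_{ij}/∂x_k) dx_k ∧ dx_i ∧ dx_j.
Expand each term, using dx_k ∧ dx_i ∧ dx_j = sgn(permutation) dx_{(a)} ∧ dx_{(b)} ∧ dx_{(c)} with (a < b < c) sorted:
  d(-2*x*z) includes (∂/∂x)(-2*x*z) dx = (-2*z) dx, which multiplied by dy ∧ dz gives (-2*z) dx ∧ dy ∧ dz
Collecting like 3-forms: d(omega) = (-2*z) dx ∧ dy ∧ dz.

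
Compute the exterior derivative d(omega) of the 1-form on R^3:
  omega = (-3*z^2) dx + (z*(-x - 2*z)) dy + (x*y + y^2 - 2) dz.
d(omega) = (-z) dx ∧ dy + (y + 6*z) dx ∧ dz + (2*x + 2*y + 4*z) dy ∧ dz

For a 1-form omega = sum_i f_i dx_i, the exterior derivative is
  d(omega) = sum_{i < j} (∂f_j/∂x_i - ∂f_i/∂x_j) dx_i ∧ dx_j.
  coefficient of dx ∧ dy: ∂f_2/∂x - ∂f_1/∂y = ∂(z*(-x - 2*z))/∂x - ∂(-3*z^2)/∂y = -z
  coefficient of dx ∧ dz: ∂f_3/∂x - ∂f_1/∂z = ∂(x*y + y^2 - 2)/∂x - ∂(-3*z^2)/∂z = y + 6*z
  coefficient of dy ∧ dz: ∂f_3/∂y - ∂f_2/∂z = ∂(x*y + y^2 - 2)/∂y - ∂(z*(-x - 2*z))/∂z = 2*x + 2*y + 4*z
Assembling: d(omega) = (-z) dx ∧ dy + (y + 6*z) dx ∧ dz + (2*x + 2*y + 4*z) dy ∧ dz.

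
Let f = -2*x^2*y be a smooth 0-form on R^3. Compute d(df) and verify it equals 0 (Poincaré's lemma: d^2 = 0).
d(df) = 0

Step 1: df = sum_i (∂f/∂x_i) dx_i = (-4*x*y) dx + (-2*x^2) dy + (0) dz.
Step 2: Apply d again. Using the 1-form formula, the coefficient of dx ∧ dy in d(df) is ∂^2 f/∂x ∂y - ∂^2 f/∂y ∂x = (-4*x) - (-4*x) = 0 (equality of mixed partials for smooth f).
Similarly for dx ∧ dz and dy ∧ dz — all coefficients vanish. So d(df) = 0.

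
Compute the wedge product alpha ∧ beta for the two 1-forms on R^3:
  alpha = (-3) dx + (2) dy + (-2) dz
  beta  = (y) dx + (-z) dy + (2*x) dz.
alpha ∧ beta = (-2*y + 3*z) dx ∧ dy + (-6*x + 2*y) dx ∧ dz + (4*x - 2*z) dy ∧ dz

Distribute the wedge, using dx_i ∧ dx_j = -dx_j ∧ dx_i and dx_i ∧ dx_i = 0. For each pair (i, j) with i < j, the coefficient of dx_i ∧ dx_j in alpha ∧ beta is (alpha_i * beta_j - alpha_j * beta_i). Collecting: alpha ∧ beta = (-2*y + 3*z) dx ∧ dy + (-6*x + 2*y) dx ∧ dz + (4*x - 2*z) dy ∧ dz.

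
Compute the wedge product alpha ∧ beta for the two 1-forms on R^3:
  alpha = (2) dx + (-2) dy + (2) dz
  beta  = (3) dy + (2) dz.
alpha ∧ beta = (6) dx ∧ dy + (4) dx ∧ dz + (-10) dy ∧ dz

Distribute the wedge, using dx_i ∧ dx_j = -dx_j ∧ dx_i and dx_i ∧ dx_i = 0. For each pair (i, j) with i < j, the coefficient of dx_i ∧ dx_j in alpha ∧ beta is (alpha_i * beta_j - alpha_j * beta_i). Collecting: alpha ∧ beta = (6) dx ∧ dy + (4) dx ∧ dz + (-10) dy ∧ dz.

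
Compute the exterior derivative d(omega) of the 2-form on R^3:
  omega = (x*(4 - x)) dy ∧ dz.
d(omega) = (4 - 2*x) dx ∧ dy ∧ dz

For a 2-form omega = sum_{i<j} g_{ij} dx_i ∧ dx_j, the exterior derivative is
  d(omega) = sum_{i<j} d(g_{ij}) ∧ dx_i ∧ dx_j = sum_{i<j, k} (∂g_{ij}/∂x_k) dx_k ∧ dx_i ∧ dx_j.
Expand each term, using dx_k ∧ dx_i ∧ dx_j = sgn(permutation) dx_{(a)} ∧ dx_{(b)} ∧ dx_{(c)} with (a < b < c) sorted:
  d(x*(4 - x)) includes (∂/∂x)(x*(4 - x)) dx = (4 - 2*x) dx, which multiplied by dy ∧ dz gives (4 - 2*x) dx ∧ dy ∧ dz
Collecting like 3-forms: d(omega) = (4 - 2*x) dx ∧ dy ∧ dz.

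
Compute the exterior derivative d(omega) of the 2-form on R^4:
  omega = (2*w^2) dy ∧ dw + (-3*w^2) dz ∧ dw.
d(omega) = 0

For a 2-form omega = sum_{i<j} g_{ij} dx_i ∧ dx_j, the exterior derivative is
  d(omega) = sum_{i<j} d(g_{ij}) ∧ dx_i ∧ dx_j = sum_{i<j, k} (∂g_{ij}/∂x_k) dx_k ∧ dx_i ∧ dx_j.
Expand each term, using dx_k ∧ dx_i ∧ dx_j = sgn(permutation) dx_{(a)} ∧ dx_{(b)} ∧ dx_{(c)} with (a < b < c) sorted:

Collecting like 3-forms: d(omega) = 0.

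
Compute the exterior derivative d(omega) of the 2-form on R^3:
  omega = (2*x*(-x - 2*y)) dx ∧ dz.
d(omega) = (4*x) dx ∧ dy ∧ dz

For a 2-form omega = sum_{i<j} g_{ij} dx_i ∧ dx_j, the exterior derivative is
  d(omega) = sum_{i<j} d(g_{ij}) ∧ dx_i ∧ dx_j = sum_{i<j, k} (∂g_{ij}/∂x_k) dx_k ∧ dx_i ∧ dx_j.
Expand each term, using dx_k ∧ dx_i ∧ dx_j = sgn(permutation) dx_{(a)} ∧ dx_{(b)} ∧ dx_{(c)} with (a < b < c) sorted:
  d(2*x*(-x - 2*y)) includes (∂/∂y)(2*x*(-x - 2*y)) dy = (-4*x) dy, which multiplied by dx ∧ dz gives (4*x) dx ∧ dy ∧ dz
Collecting like 3-forms: d(omega) = (4*x) dx ∧ dy ∧ dz.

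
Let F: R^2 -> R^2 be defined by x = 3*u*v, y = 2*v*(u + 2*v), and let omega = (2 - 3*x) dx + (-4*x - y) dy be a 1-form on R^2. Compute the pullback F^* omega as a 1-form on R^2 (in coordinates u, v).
F^* omega = (v*(-55*u*v - 8*v^2 + 6)) du + (-55*u^2*v - 120*u*v^2 + 6*u - 32*v^3) dv

Using F^*(f dg) = (f ∘ F) d(g ∘ F), substitute each coordinate x_i by F_i(u, v) in f_i, and replace dx_i by d F_i = (∂F_i/∂u) du + (∂F_i/∂v) dv.
  For the x component: f_1(F) = -9*u*v + 2; d F_1 = (3*v) du + (3*u) dv
  For the y component: f_2(F) = 2*v*(-7*u - 2*v); d F_2 = (2*v) du + (2*u + 8*v) dv
Combining and collecting du, dv coefficients:
  coeff of du: v*(-55*u*v - 8*v^2 + 6)
  coeff of dv: -55*u^2*v - 120*u*v^2 + 6*u - 32*v^3
F^* omega = (v*(-55*u*v - 8*v^2 + 6)) du + (-55*u^2*v - 120*u*v^2 + 6*u - 32*v^3) dv.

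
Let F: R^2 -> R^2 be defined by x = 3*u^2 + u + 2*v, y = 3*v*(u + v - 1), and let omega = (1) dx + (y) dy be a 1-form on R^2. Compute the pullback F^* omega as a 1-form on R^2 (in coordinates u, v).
F^* omega = (9*u*v^2 + 6*u + 9*v^3 - 9*v^2 + 1) du + (9*u^2*v + 27*u*v^2 - 18*u*v + 18*v^3 - 27*v^2 + 9*v + 2) dv

Using F^*(f dg) = (f ∘ F) d(g ∘ F), substitute each coordinate x_i by F_i(u, v) in f_i, and replace dx_i by d F_i = (∂F_i/∂u) du + (∂F_i/∂v) dv.
  For the x component: f_1(F) = 1; d F_1 = (6*u + 1) du + (2) dv
  For the y component: f_2(F) = 3*v*(u + v - 1); d F_2 = (3*v) du + (3*u + 6*v - 3) dv
Combining and collecting du, dv coefficients:
  coeff of du: 9*u*v^2 + 6*u + 9*v^3 - 9*v^2 + 1
  coeff of dv: 9*u^2*v + 27*u*v^2 - 18*u*v + 18*v^3 - 27*v^2 + 9*v + 2
F^* omega = (9*u*v^2 + 6*u + 9*v^3 - 9*v^2 + 1) du + (9*u^2*v + 27*u*v^2 - 18*u*v + 18*v^3 - 27*v^2 + 9*v + 2) dv.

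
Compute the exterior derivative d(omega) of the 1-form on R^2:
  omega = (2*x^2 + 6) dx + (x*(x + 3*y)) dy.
d(omega) = (2*x + 3*y) dx ∧ dy

For a 1-form omega = sum_i f_i dx_i, the exterior derivative is
  d(omega) = sum_{i < j} (∂f_j/∂x_i - ∂f_i/∂x_j) dx_i ∧ dx_j.
  coefficient of dx ∧ dy: ∂f_2/∂x - ∂f_1/∂y = ∂(x*(x + 3*y))/∂x - ∂(2*x^2 + 6)/∂y = 2*x + 3*y
Assembling: d(omega) = (2*x + 3*y) dx ∧ dy.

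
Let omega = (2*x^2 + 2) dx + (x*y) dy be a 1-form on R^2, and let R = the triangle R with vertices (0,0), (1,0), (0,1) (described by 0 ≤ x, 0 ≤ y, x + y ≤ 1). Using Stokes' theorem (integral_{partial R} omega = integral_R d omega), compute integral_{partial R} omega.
integral_(partial R) omega = 1/6

Stokes: integral_partial_R omega = integral_R d omega with d omega = (∂Q/∂x - ∂P/∂y) dx ∧ dy.
  ∂Q/∂x = y
  ∂P/∂y = 0
  integrand = ∂Q/∂x - ∂P/∂y = y.
Integrating over R: integral_0^1 integral_0^{1-x} (y) dy dx = 1/6.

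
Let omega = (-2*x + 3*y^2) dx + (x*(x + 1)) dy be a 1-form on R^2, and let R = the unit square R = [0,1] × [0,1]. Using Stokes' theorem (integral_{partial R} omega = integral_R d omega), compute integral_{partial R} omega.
integral_(partial R) omega = -1

Stokes: integral_partial_R omega = integral_R d omega with d omega = (∂Q/∂x - ∂P/∂y) dx ∧ dy.
  ∂Q/∂x = 2*x + 1
  ∂P/∂y = 6*y
  integrand = ∂Q/∂x - ∂P/∂y = 2*x - 6*y + 1.
Integrating over R: integral_0^1 integral_0^1 (2*x - 6*y + 1) dx dy = -1.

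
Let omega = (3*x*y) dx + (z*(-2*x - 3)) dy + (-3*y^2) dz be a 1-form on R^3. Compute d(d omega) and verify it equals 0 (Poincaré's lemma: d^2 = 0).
d(d omega) = 0

Step 1: d omega = sum_{i<j} (∂f_j/∂x_i - ∂f_i/∂x_j) dx_i ∧ dx_j:
  coeff of dx ∧ dy: -3*x - 2*z
  coeff of dx ∧ dz: 0
  coeff of dy ∧ dz: 2*x - 6*y + 3
Step 2: Apply d again to each 2-form coefficient. The only possible 3-form in R^3 is dx ∧ dy ∧ dz, with coefficient
  ∂(coeff of dy∧dz)/∂x - ∂(coeff of dx∧dz)/∂y + ∂(coeff of dx∧dy)/∂z
  = ∂/∂x (2*x - 6*y + 3) - ∂/∂y (0) + ∂/∂z (-3*x - 2*z).
Each of these terms simplifies to sums of mixed partials that cancel in pairs. The result is 0 (by equality of mixed partials for smooth functions — Schwarz / Clairaut).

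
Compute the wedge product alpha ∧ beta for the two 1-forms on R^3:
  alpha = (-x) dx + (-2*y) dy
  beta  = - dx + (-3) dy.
alpha ∧ beta = (3*x - 2*y) dx ∧ dy

Distribute the wedge, using dx_i ∧ dx_j = -dx_j ∧ dx_i and dx_i ∧ dx_i = 0. For each pair (i, j) with i < j, the coefficient of dx_i ∧ dx_j in alpha ∧ beta is (alpha_i * beta_j - alpha_j * beta_i). Collecting: alpha ∧ beta = (3*x - 2*y) dx ∧ dy.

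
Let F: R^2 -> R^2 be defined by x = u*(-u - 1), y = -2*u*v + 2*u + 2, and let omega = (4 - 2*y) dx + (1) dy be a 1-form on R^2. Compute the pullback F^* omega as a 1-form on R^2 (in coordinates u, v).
F^* omega = (-8*u^2*v + 8*u^2 - 4*u*v + 4*u - 2*v + 2) du + (-2*u) dv

Using F^*(f dg) = (f ∘ F) d(g ∘ F), substitute each coordinate x_i by F_i(u, v) in f_i, and replace dx_i by d F_i = (∂F_i/∂u) du + (∂F_i/∂v) dv.
  For the x component: f_1(F) = 4*u*(v - 1); d F_1 = (-2*u - 1) du + (0) dv
  For the y component: f_2(F) = 1; d F_2 = (2 - 2*v) du + (-2*u) dv
Combining and collecting du, dv coefficients:
  coeff of du: -8*u^2*v + 8*u^2 - 4*u*v + 4*u - 2*v + 2
  coeff of dv: -2*u
F^* omega = (-8*u^2*v + 8*u^2 - 4*u*v + 4*u - 2*v + 2) du + (-2*u) dv.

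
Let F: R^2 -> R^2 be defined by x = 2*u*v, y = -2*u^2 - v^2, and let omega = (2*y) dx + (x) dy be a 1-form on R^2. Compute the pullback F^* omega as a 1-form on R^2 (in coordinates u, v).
F^* omega = (4*v*(-4*u^2 - v^2)) du + (8*u*(-u^2 - v^2)) dv

Using F^*(f dg) = (f ∘ F) d(g ∘ F), substitute each coordinate x_i by F_i(u, v) in f_i, and replace dx_i by d F_i = (∂F_i/∂u) du + (∂F_i/∂v) dv.
  For the x component: f_1(F) = -4*u^2 - 2*v^2; d F_1 = (2*v) du + (2*u) dv
  For the y component: f_2(F) = 2*u*v; d F_2 = (-4*u) du + (-2*v) dv
Combining and collecting du, dv coefficients:
  coeff of du: 4*v*(-4*u^2 - v^2)
  coeff of dv: 8*u*(-u^2 - v^2)
F^* omega = (4*v*(-4*u^2 - v^2)) du + (8*u*(-u^2 - v^2)) dv.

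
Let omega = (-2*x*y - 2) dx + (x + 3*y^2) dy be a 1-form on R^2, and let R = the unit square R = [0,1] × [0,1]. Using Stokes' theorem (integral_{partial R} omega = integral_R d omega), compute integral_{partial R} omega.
integral_(partial R) omega = 2

Stokes: integral_partial_R omega = integral_R d omega with d omega = (∂Q/∂x - ∂P/∂y) dx ∧ dy.
  ∂Q/∂x = 1
  ∂P/∂y = -2*x
  integrand = ∂Q/∂x - ∂P/∂y = 2*x + 1.
Integrating over R: integral_0^1 integral_0^1 (2*x + 1) dx dy = 2.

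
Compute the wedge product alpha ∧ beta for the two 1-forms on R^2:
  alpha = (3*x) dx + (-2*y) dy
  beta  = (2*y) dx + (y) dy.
alpha ∧ beta = (y*(3*x + 4*y)) dx ∧ dy

Distribute the wedge, using dx_i ∧ dx_j = -dx_j ∧ dx_i and dx_i ∧ dx_i = 0. For each pair (i, j) with i < j, the coefficient of dx_i ∧ dx_j in alpha ∧ beta is (alpha_i * beta_j - alpha_j * beta_i). Collecting: alpha ∧ beta = (y*(3*x + 4*y)) dx ∧ dy.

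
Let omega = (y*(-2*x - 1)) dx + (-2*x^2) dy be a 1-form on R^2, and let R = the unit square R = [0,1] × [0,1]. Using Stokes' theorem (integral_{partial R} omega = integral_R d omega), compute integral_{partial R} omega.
integral_(partial R) omega = 0

Stokes: integral_partial_R omega = integral_R d omega with d omega = (∂Q/∂x - ∂P/∂y) dx ∧ dy.
  ∂Q/∂x = -4*x
  ∂P/∂y = -2*x - 1
  integrand = ∂Q/∂x - ∂P/∂y = 1 - 2*x.
Integrating over R: integral_0^1 integral_0^1 (1 - 2*x) dx dy = 0.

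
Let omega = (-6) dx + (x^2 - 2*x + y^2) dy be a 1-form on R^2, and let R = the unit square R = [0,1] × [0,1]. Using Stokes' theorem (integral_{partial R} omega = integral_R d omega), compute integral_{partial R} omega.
integral_(partial R) omega = -1

Stokes: integral_partial_R omega = integral_R d omega with d omega = (∂Q/∂x - ∂P/∂y) dx ∧ dy.
  ∂Q/∂x = 2*x - 2
  ∂P/∂y = 0
  integrand = ∂Q/∂x - ∂P/∂y = 2*x - 2.
Integrating over R: integral_0^1 integral_0^1 (2*x - 2) dx dy = -1.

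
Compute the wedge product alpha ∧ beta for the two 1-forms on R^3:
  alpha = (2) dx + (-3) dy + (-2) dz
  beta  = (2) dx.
alpha ∧ beta = (6) dx ∧ dy + (4) dx ∧ dz

Distribute the wedge, using dx_i ∧ dx_j = -dx_j ∧ dx_i and dx_i ∧ dx_i = 0. For each pair (i, j) with i < j, the coefficient of dx_i ∧ dx_j in alpha ∧ beta is (alpha_i * beta_j - alpha_j * beta_i). Collecting: alpha ∧ beta = (6) dx ∧ dy + (4) dx ∧ dz.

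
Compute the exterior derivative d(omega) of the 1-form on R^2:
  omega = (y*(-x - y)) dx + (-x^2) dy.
d(omega) = (-x + 2*y) dx ∧ dy

For a 1-form omega = sum_i f_i dx_i, the exterior derivative is
  d(omega) = sum_{i < j} (∂f_j/∂x_i - ∂f_i/∂x_j) dx_i ∧ dx_j.
  coefficient of dx ∧ dy: ∂f_2/∂x - ∂f_1/∂y = ∂(-x^2)/∂x - ∂(y*(-x - y))/∂y = -x + 2*y
Assembling: d(omega) = (-x + 2*y) dx ∧ dy.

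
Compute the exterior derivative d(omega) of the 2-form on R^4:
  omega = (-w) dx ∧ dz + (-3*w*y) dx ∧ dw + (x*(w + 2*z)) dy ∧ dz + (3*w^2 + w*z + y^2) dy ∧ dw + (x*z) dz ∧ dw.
d(omega) = (z - 1) dx ∧ dz ∧ dw + (3*w) dx ∧ dy ∧ dw + (w + 2*z) dx ∧ dy ∧ dz + (-w + x) dy ∧ dz ∧ dw

For a 2-form omega = sum_{i<j} g_{ij} dx_i ∧ dx_j, the exterior derivative is
  d(omega) = sum_{i<j} d(g_{ij}) ∧ dx_i ∧ dx_j = sum_{i<j, k} (∂g_{ij}/∂x_k) dx_k ∧ dx_i ∧ dx_j.
Expand each term, using dx_k ∧ dx_i ∧ dx_j = sgn(permutation) dx_{(a)} ∧ dx_{(b)} ∧ dx_{(c)} with (a < b < c) sorted:
  d(-w) includes (∂/∂w)(-w) dw = (-1) dw, which multiplied by dx ∧ dz gives (-1) dx ∧ dz ∧ dw
  d(-3*w*y) includes (∂/∂y)(-3*w*y) dy = (-3*w) dy, which multiplied by dx ∧ dw gives (3*w) dx ∧ dy ∧ dw
  d(x*(w + 2*z)) includes (∂/∂x)(x*(w + 2*z)) dx = (w + 2*z) dx, which multiplied by dy ∧ dz gives (w + 2*z) dx ∧ dy ∧ dz
  d(x*(w + 2*z)) includes (∂/∂w)(x*(w + 2*z)) dw = (x) dw, which multiplied by dy ∧ dz gives (x) dy ∧ dz ∧ dw
  d(3*w^2 + w*z + y^2) includes (∂/∂z)(3*w^2 + w*z + y^2) dz = (w) dz, which multiplied by dy ∧ dw gives (-w) dy ∧ dz ∧ dw
  d(x*z) includes (∂/∂x)(x*z) dx = (z) dx, which multiplied by dz ∧ dw gives (z) dx ∧ dz ∧ dw
Collecting like 3-forms: d(omega) = (z - 1) dx ∧ dz ∧ dw + (3*w) dx ∧ dy ∧ dw + (w + 2*z) dx ∧ dy ∧ dz + (-w + x) dy ∧ dz ∧ dw.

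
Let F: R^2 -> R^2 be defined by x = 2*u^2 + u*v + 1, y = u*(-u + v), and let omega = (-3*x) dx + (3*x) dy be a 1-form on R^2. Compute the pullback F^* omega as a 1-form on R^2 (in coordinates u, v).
F^* omega = (18*u*(-2*u^2 - u*v - 1)) du

Using F^*(f dg) = (f ∘ F) d(g ∘ F), substitute each coordinate x_i by F_i(u, v) in f_i, and replace dx_i by d F_i = (∂F_i/∂u) du + (∂F_i/∂v) dv.
  For the x component: f_1(F) = -6*u^2 - 3*u*v - 3; d F_1 = (4*u + v) du + (u) dv
  For the y component: f_2(F) = 6*u^2 + 3*u*v + 3; d F_2 = (-2*u + v) du + (u) dv
Combining and collecting du, dv coefficients:
  coeff of du: 18*u*(-2*u^2 - u*v - 1)
  coeff of dv: 0
F^* omega = (18*u*(-2*u^2 - u*v - 1)) du.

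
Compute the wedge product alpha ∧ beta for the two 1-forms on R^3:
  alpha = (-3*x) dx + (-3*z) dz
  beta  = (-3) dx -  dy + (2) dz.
alpha ∧ beta = (3*x) dx ∧ dy + (-6*x - 9*z) dx ∧ dz + (-3*z) dy ∧ dz

Distribute the wedge, using dx_i ∧ dx_j = -dx_j ∧ dx_i and dx_i ∧ dx_i = 0. For each pair (i, j) with i < j, the coefficient of dx_i ∧ dx_j in alpha ∧ beta is (alpha_i * beta_j - alpha_j * beta_i). Collecting: alpha ∧ beta = (3*x) dx ∧ dy + (-6*x - 9*z) dx ∧ dz + (-3*z) dy ∧ dz.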